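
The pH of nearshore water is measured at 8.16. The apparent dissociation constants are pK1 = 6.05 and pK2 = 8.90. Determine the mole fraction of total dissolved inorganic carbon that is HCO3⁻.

α₁ = 1 / (1 + [H⁺]/K1 + K2/[H⁺]) = 1 / (1 + 10^-2.11 + 10^-0.74)
   = 1 / (1 + 0.0077625 + 0.18197) = 1/1.1897 = 0.8405

α₁ = 0.841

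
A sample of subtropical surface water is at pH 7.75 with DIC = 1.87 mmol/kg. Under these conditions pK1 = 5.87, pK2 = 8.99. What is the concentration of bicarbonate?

[HCO3⁻] = 1.75 mmol/kg

α₁ = 1 / (1 + [H⁺]/K1 + K2/[H⁺]) = 1 / (1 + 10^-1.88 + 10^-1.24)
   = 1 / (1 + 0.013183 + 0.057544) = 1/1.0707 = 0.9339
[HCO3⁻] = α₁ × DIC = 0.9339 × 1.87 = 1.75 mmol/kg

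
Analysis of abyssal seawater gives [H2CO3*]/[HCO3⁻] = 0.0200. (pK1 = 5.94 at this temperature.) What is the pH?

From K1 = [H⁺][HCO3⁻]/[H2CO3*]:  pH = pK1 − log₁₀([H2CO3*]/[HCO3⁻])
log₁₀(0.0200) = -1.699
pH = 5.94 − (-1.699) = 7.64

pH = 7.64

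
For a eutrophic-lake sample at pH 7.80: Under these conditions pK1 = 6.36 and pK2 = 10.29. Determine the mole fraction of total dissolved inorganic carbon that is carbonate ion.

α₂ = 1 / (1 + [H⁺]/K2 + [H⁺]²/(K1K2)) = 1 / (1 + 10^+2.49 + 10^+1.05)
   = 1 / (1 + 309.03 + 11.220) = 1/321.25 = 0.003113

α₂ = 0.00311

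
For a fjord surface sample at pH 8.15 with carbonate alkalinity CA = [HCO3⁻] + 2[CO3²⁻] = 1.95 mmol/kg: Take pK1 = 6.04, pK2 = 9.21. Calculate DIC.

DIC = 1.82 mmol/kg

CA = [HCO3⁻] + 2[CO3²⁻] = (α₁ + 2α₂)·DIC
At pH 8.15: [H⁺]/K1 = 10^-2.11 = 0.0077625, K2/[H⁺] = 10^-1.06 = 0.087096
α₁ = 1/(1 + 0.0077625 + 0.087096) = 1/1.0949 = 0.9134; α₂ = α₁·K2/[H⁺] = 0.07955
α₁ + 2α₂ = 1.0725
DIC = CA / (α₁ + 2α₂) = 1.95 / 1.0725 = 1.82 mmol/kg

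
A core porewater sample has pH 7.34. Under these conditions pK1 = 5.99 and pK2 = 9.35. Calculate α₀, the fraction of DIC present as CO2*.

α₀ = 1 / (1 + K1/[H⁺] + K1K2/[H⁺]²) = 1 / (1 + 10^+1.35 + 10^-0.66)
   = 1 / (1 + 22.387 + 0.21878) = 1/23.606 = 0.04236

α₀ = 0.0424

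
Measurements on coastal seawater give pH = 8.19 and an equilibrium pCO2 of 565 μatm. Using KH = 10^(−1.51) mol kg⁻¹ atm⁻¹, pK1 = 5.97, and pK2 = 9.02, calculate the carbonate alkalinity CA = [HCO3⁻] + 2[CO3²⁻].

[CO2*] = KH · pCO2 = 10^(−1.51) × 565×10^-6 = 1.746×10^-5 mol/kg
α₀ = 1/(1 + K1/[H⁺] + K1K2/[H⁺]²) = 1/(1 + 10^+2.22 + 10^+1.39) = 0.005222
DIC = [CO2*]/α₀ = 1.746×10^-5 / 0.005222 = 3.344 mmol/kg
CA = (α₁ + 2α₂)·DIC = (0.8666 + 2×0.1282) × 3.344 = 3.75 mmol/kg

CA = 3.75 mmol/kg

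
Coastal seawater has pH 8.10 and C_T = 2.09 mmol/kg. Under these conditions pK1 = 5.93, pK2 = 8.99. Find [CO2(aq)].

[CO2*] = 12.4 μmol/kg

α₀ = 1 / (1 + K1/[H⁺] + K1K2/[H⁺]²) = 1 / (1 + 10^+2.17 + 10^+1.28)
   = 1 / (1 + 147.91 + 19.055) = 1/167.97 = 0.005954
[CO2*] = α₀ × DIC = 0.005954 × 2.09 = 0.0124 mmol/kg = 12.4 μmol/kg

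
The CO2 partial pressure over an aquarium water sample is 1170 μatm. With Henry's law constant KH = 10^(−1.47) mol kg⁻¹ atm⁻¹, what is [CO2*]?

KH = 10^(−1.47) = 3.388×10^-2 mol kg⁻¹ atm⁻¹
[CO2*] = KH · pCO2 = 3.388×10^-2 × 1170×10^-6 atm = 3.96×10^-5 mol/kg

[CO2*] = 39.6 μmol/kg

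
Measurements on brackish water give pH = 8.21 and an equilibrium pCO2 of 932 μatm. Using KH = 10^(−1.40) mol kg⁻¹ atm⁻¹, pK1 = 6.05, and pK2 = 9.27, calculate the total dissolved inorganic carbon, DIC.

DIC = 5.87 mmol/kg

[CO2*] = KH · pCO2 = 10^(−1.40) × 932×10^-6 = 3.710×10^-5 mol/kg
α₀ = 1/(1 + K1/[H⁺] + K1K2/[H⁺]²) = 1/(1 + 10^+2.16 + 10^+1.10) = 0.006324
DIC = [CO2*]/α₀ = 3.710×10^-5 / 0.006324 = 5.87 mmol/kg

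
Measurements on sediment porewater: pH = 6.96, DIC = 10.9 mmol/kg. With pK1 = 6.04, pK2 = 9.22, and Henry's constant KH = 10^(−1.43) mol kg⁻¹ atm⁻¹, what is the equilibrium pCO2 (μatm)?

pCO2 = 3.13×10^4 μatm

α₀ = 1 / (1 + K1/[H⁺] + K1K2/[H⁺]²) = 1 / (1 + 10^+0.92 + 10^-1.34)
   = 1 / (1 + 8.3176 + 0.045709) = 1/9.3633 = 0.1068
[CO2*] = α₀ × DIC = 0.1068 × 10.9 = 1.164 mmol/kg
pCO2 = [CO2*]/KH = 1.164×10^-3 / 3.715×10^-2 = 3.13×10^4 μatm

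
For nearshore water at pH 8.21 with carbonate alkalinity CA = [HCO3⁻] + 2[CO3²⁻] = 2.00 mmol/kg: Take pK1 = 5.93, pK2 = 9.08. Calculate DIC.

DIC = 1.80 mmol/kg

CA = [HCO3⁻] + 2[CO3²⁻] = (α₁ + 2α₂)·DIC
At pH 8.21: [H⁺]/K1 = 10^-2.28 = 0.0052481, K2/[H⁺] = 10^-0.87 = 0.13490
α₁ = 1/(1 + 0.0052481 + 0.13490) = 1/1.1401 = 0.8771; α₂ = α₁·K2/[H⁺] = 0.1183
α₁ + 2α₂ = 1.1137
DIC = CA / (α₁ + 2α₂) = 2.00 / 1.1137 = 1.80 mmol/kg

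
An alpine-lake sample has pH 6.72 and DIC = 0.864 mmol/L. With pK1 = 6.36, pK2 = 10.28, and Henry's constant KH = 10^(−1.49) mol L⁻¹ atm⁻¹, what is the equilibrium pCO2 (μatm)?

pCO2 = 8110 μatm

α₀ = 1 / (1 + K1/[H⁺] + K1K2/[H⁺]²) = 1 / (1 + 10^+0.36 + 10^-3.20)
   = 1 / (1 + 2.2909 + 0.00063096) = 1/3.2915 = 0.3038
[CO2*] = α₀ × DIC = 0.3038 × 0.864 = 0.2625 mmol/L
pCO2 = [CO2*]/KH = 2.625×10^-4 / 3.236×10^-2 = 8110 μatm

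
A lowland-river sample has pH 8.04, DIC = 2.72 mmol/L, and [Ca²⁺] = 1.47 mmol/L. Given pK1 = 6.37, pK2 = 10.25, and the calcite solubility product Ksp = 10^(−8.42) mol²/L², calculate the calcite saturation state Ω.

α₂ = 1 / (1 + [H⁺]/K2 + [H⁺]²/(K1K2)) = 1 / (1 + 10^+2.21 + 10^+0.54)
   = 1 / (1 + 162.18 + 3.4674) = 1/166.65 = 0.006001
[CO3²⁻] = α₂ × DIC = 0.006001 × 2.72 = 0.01632 mmol/L = 16.32 μmol/L
Ksp = 10^(−8.42) = 3.802×10^-9
Ω = [Ca²⁺][CO3²⁻]/Ksp = (1.47×10^-3)(1.632×10^-5) / 3.802×10^-9 = 6.31

Ω = 6.31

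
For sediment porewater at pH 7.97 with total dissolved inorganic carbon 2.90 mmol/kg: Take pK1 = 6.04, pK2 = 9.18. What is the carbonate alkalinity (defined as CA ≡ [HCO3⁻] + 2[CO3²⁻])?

CA = [HCO3⁻] + 2[CO3²⁻] = (α₁ + 2α₂)·DIC
At pH 7.97: [H⁺]/K1 = 10^-1.93 = 0.011749, K2/[H⁺] = 10^-1.21 = 0.061660
α₁ = 1/(1 + 0.011749 + 0.061660) = 1/1.0734 = 0.9316; α₂ = α₁·K2/[H⁺] = 0.05744
α₁ + 2α₂ = 1.0465
CA = 1.0465 × 2.90 = 3.03 mmol/kg

CA = 3.03 mmol/kg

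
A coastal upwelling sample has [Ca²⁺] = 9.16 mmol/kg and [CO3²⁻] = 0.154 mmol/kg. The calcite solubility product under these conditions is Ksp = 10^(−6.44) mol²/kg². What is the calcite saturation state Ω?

Ksp = 10^(−6.44) = 3.631×10^-7
Ω = [Ca²⁺][CO3²⁻]/Ksp = (9.16×10^-3)(0.154×10^-3) / 3.631×10^-7 = 3.89

Ω = 3.89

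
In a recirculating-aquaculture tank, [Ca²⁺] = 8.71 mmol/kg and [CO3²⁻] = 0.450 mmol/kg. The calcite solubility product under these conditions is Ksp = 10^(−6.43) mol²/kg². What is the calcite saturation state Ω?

Ω = 10.5

Ksp = 10^(−6.43) = 3.715×10^-7
Ω = [Ca²⁺][CO3²⁻]/Ksp = (8.71×10^-3)(0.450×10^-3) / 3.715×10^-7 = 10.5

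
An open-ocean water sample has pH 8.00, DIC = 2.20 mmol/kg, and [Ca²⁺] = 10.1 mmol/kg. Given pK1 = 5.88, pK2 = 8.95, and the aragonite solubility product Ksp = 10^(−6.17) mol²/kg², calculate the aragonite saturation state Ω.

α₂ = 1 / (1 + [H⁺]/K2 + [H⁺]²/(K1K2)) = 1 / (1 + 10^+0.95 + 10^-1.17)
   = 1 / (1 + 8.9125 + 0.067608) = 1/9.9801 = 0.1002
[CO3²⁻] = α₂ × DIC = 0.1002 × 2.20 = 0.2204 mmol/kg
Ksp = 10^(−6.17) = 6.761×10^-7
Ω = [Ca²⁺][CO3²⁻]/Ksp = (10.1×10^-3)(2.204×10^-4) / 6.761×10^-7 = 3.29

Ω = 3.29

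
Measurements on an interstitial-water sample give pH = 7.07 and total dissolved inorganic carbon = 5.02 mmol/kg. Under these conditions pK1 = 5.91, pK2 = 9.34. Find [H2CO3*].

α₀ = 1 / (1 + K1/[H⁺] + K1K2/[H⁺]²) = 1 / (1 + 10^+1.16 + 10^-1.11)
   = 1 / (1 + 14.454 + 0.077625) = 1/15.532 = 0.06438
[CO2*] = α₀ × DIC = 0.06438 × 5.02 = 0.323 mmol/kg

[CO2*] = 0.323 mmol/kg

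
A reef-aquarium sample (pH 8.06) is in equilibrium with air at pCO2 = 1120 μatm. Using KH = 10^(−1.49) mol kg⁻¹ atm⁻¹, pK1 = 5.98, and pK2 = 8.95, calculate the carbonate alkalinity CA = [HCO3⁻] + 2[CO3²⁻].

CA = 5.48 mmol/kg

[CO2*] = KH · pCO2 = 10^(−1.49) × 1120×10^-6 = 3.624×10^-5 mol/kg
α₀ = 1/(1 + K1/[H⁺] + K1K2/[H⁺]²) = 1/(1 + 10^+2.08 + 10^+1.19) = 0.007315
DIC = [CO2*]/α₀ = 3.624×10^-5 / 0.007315 = 4.955 mmol/kg
CA = (α₁ + 2α₂)·DIC = (0.8794 + 2×0.1133) × 4.955 = 5.48 mmol/kg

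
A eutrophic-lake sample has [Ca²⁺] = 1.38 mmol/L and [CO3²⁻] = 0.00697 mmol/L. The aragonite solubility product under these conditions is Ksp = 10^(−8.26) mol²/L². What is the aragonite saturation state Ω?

Ω = 1.75

Ksp = 10^(−8.26) = 5.495×10^-9
Ω = [Ca²⁺][CO3²⁻]/Ksp = (1.38×10^-3)(0.00697×10^-3) / 5.495×10^-9 = 1.75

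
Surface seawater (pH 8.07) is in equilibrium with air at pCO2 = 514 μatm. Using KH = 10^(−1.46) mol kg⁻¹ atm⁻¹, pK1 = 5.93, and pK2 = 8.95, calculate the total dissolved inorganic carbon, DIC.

DIC = 2.80 mmol/kg

[CO2*] = KH · pCO2 = 10^(−1.46) × 514×10^-6 = 1.782×10^-5 mol/kg
α₀ = 1/(1 + K1/[H⁺] + K1K2/[H⁺]²) = 1/(1 + 10^+2.14 + 10^+1.26) = 0.006360
DIC = [CO2*]/α₀ = 1.782×10^-5 / 0.006360 = 2.80 mmol/kg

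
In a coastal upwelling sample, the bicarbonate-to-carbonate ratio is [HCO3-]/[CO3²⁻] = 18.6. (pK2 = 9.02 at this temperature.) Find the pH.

From K2 = [H⁺][CO3²⁻]/[HCO3-]:  pH = pK2 − log₁₀([HCO3-]/[CO3²⁻])
log₁₀(18.6) = +1.270
pH = 9.02 − (+1.270) = 7.75

pH = 7.75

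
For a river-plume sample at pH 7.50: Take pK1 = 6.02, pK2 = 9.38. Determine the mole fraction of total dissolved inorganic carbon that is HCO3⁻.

α₁ = 1 / (1 + [H⁺]/K1 + K2/[H⁺]) = 1 / (1 + 10^-1.48 + 10^-1.88)
   = 1 / (1 + 0.033113 + 0.013183) = 1/1.0463 = 0.9558

α₁ = 0.956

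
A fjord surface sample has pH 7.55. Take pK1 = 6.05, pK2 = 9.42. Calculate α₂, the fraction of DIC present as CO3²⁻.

α₂ = 1 / (1 + [H⁺]/K2 + [H⁺]²/(K1K2)) = 1 / (1 + 10^+1.87 + 10^+0.37)
   = 1 / (1 + 74.131 + 2.3442) = 1/77.475 = 0.01291

α₂ = 0.0129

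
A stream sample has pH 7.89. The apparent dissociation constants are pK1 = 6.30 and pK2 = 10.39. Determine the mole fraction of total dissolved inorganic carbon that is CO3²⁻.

α₂ = 0.00307

α₂ = 1 / (1 + [H⁺]/K2 + [H⁺]²/(K1K2)) = 1 / (1 + 10^+2.50 + 10^+0.91)
   = 1 / (1 + 316.23 + 8.1283) = 1/325.36 = 0.003074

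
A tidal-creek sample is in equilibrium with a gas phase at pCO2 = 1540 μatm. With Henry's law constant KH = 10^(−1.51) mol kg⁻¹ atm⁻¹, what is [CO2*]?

KH = 10^(−1.51) = 3.090×10^-2 mol kg⁻¹ atm⁻¹
[CO2*] = KH · pCO2 = 3.090×10^-2 × 1540×10^-6 atm = 4.76×10^-5 mol/kg

[CO2*] = 47.6 μmol/kg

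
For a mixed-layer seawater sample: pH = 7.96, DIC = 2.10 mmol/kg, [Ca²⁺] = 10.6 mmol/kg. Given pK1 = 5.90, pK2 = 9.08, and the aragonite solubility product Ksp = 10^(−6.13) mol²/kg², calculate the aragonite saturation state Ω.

α₂ = 1 / (1 + [H⁺]/K2 + [H⁺]²/(K1K2)) = 1 / (1 + 10^+1.12 + 10^-0.94)
   = 1 / (1 + 13.183 + 0.11482) = 1/14.297 = 0.06994
[CO3²⁻] = α₂ × DIC = 0.06994 × 2.10 = 0.1469 mmol/kg
Ksp = 10^(−6.13) = 7.413×10^-7
Ω = [Ca²⁺][CO3²⁻]/Ksp = (10.6×10^-3)(1.469×10^-4) / 7.413×10^-7 = 2.10

Ω = 2.10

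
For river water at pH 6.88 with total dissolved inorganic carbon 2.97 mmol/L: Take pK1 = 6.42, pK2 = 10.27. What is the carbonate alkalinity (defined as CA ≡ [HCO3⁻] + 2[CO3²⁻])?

CA = 2.21 mmol/L

CA = [HCO3⁻] + 2[CO3²⁻] = (α₁ + 2α₂)·DIC
At pH 6.88: [H⁺]/K1 = 10^-0.46 = 0.34674, K2/[H⁺] = 10^-3.39 = 0.00040738
α₁ = 1/(1 + 0.34674 + 0.00040738) = 1/1.3471 = 0.7423; α₂ = α₁·K2/[H⁺] = 0.0003024
α₁ + 2α₂ = 0.7429
CA = 0.7429 × 2.97 = 2.21 mmol/L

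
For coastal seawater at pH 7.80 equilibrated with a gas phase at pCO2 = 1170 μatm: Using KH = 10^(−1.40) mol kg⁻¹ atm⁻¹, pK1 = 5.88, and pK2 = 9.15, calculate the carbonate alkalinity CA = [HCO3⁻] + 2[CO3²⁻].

CA = 4.22 mmol/kg

[CO2*] = KH · pCO2 = 10^(−1.40) × 1170×10^-6 = 4.658×10^-5 mol/kg
α₀ = 1/(1 + K1/[H⁺] + K1K2/[H⁺]²) = 1/(1 + 10^+1.92 + 10^+0.57) = 0.01138
DIC = [CO2*]/α₀ = 4.658×10^-5 / 0.01138 = 4.094 mmol/kg
CA = (α₁ + 2α₂)·DIC = (0.9464 + 2×0.04227) × 4.094 = 4.22 mmol/kg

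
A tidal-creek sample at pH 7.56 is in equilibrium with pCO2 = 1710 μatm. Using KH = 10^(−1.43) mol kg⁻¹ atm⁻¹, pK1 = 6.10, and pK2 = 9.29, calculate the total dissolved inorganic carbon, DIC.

DIC = 1.93 mmol/kg

[CO2*] = KH · pCO2 = 10^(−1.43) × 1710×10^-6 = 6.353×10^-5 mol/kg
α₀ = 1/(1 + K1/[H⁺] + K1K2/[H⁺]²) = 1/(1 + 10^+1.46 + 10^-0.27) = 0.03292
DIC = [CO2*]/α₀ = 6.353×10^-5 / 0.03292 = 1.93 mmol/kg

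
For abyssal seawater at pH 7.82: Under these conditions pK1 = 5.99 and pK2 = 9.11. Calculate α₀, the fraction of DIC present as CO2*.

α₀ = 1 / (1 + K1/[H⁺] + K1K2/[H⁺]²) = 1 / (1 + 10^+1.83 + 10^+0.54)
   = 1 / (1 + 67.608 + 3.4674) = 1/72.076 = 0.01387

α₀ = 0.0139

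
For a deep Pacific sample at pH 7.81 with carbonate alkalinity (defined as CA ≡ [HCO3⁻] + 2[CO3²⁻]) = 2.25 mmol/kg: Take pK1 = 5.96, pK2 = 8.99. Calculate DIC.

DIC = 2.15 mmol/kg

CA = [HCO3⁻] + 2[CO3²⁻] = (α₁ + 2α₂)·DIC
At pH 7.81: [H⁺]/K1 = 10^-1.85 = 0.014125, K2/[H⁺] = 10^-1.18 = 0.066069
α₁ = 1/(1 + 0.014125 + 0.066069) = 1/1.0802 = 0.9258; α₂ = α₁·K2/[H⁺] = 0.06116
α₁ + 2α₂ = 1.0481
DIC = CA / (α₁ + 2α₂) = 2.25 / 1.0481 = 2.15 mmol/kg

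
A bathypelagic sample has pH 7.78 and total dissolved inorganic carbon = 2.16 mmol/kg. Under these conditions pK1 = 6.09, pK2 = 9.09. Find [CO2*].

[CO2*] = 0.0412 mmol/kg

α₀ = 1 / (1 + K1/[H⁺] + K1K2/[H⁺]²) = 1 / (1 + 10^+1.69 + 10^+0.38)
   = 1 / (1 + 48.978 + 2.3988) = 1/52.377 = 0.01909
[CO2*] = α₀ × DIC = 0.01909 × 2.16 = 0.0412 mmol/kg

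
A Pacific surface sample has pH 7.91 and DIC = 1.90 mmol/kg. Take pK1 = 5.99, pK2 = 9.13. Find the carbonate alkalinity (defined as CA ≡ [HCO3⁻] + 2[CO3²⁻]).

CA = [HCO3⁻] + 2[CO3²⁻] = (α₁ + 2α₂)·DIC
At pH 7.91: [H⁺]/K1 = 10^-1.92 = 0.012023, K2/[H⁺] = 10^-1.22 = 0.060256
α₁ = 1/(1 + 0.012023 + 0.060256) = 1/1.0723 = 0.9326; α₂ = α₁·K2/[H⁺] = 0.05619
α₁ + 2α₂ = 1.0450
CA = 1.0450 × 1.90 = 1.99 mmol/kg

CA = 1.99 mmol/kg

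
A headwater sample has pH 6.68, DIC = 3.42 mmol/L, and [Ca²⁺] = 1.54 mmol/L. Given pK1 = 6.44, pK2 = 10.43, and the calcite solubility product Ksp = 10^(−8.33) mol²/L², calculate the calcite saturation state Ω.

Ω = 0.127

α₂ = 1 / (1 + [H⁺]/K2 + [H⁺]²/(K1K2)) = 1 / (1 + 10^+3.75 + 10^+3.51)
   = 1 / (1 + 5623.4 + 3235.9) = 1/8860.3 = 0.0001129
[CO3²⁻] = α₂ × DIC = 0.0001129 × 3.42 = 0.0003860 mmol/L = 0.3860 μmol/L
Ksp = 10^(−8.33) = 4.677×10^-9
Ω = [Ca²⁺][CO3²⁻]/Ksp = (1.54×10^-3)(3.860×10^-7) / 4.677×10^-9 = 0.127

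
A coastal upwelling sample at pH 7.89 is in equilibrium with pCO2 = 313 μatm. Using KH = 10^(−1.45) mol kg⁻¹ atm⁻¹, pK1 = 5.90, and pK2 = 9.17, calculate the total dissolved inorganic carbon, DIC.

[CO2*] = KH · pCO2 = 10^(−1.45) × 313×10^-6 = 1.111×10^-5 mol/kg
α₀ = 1/(1 + K1/[H⁺] + K1K2/[H⁺]²) = 1/(1 + 10^+1.99 + 10^+0.71) = 0.009629
DIC = [CO2*]/α₀ = 1.111×10^-5 / 0.009629 = 1.15 mmol/kg

DIC = 1.15 mmol/kg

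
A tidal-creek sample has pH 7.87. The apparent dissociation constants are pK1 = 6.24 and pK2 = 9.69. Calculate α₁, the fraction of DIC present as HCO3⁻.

α₁ = 0.963

α₁ = 1 / (1 + [H⁺]/K1 + K2/[H⁺]) = 1 / (1 + 10^-1.63 + 10^-1.82)
   = 1 / (1 + 0.023442 + 0.015136) = 1/1.0386 = 0.9629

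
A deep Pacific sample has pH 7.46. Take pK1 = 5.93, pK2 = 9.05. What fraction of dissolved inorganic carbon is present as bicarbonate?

α₁ = 0.948

α₁ = 1 / (1 + [H⁺]/K1 + K2/[H⁺]) = 1 / (1 + 10^-1.53 + 10^-1.59)
   = 1 / (1 + 0.029512 + 0.025704) = 1/1.0552 = 0.9477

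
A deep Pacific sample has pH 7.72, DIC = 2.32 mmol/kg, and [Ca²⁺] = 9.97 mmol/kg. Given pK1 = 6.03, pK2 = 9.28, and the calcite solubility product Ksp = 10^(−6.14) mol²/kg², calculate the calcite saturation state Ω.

α₂ = 1 / (1 + [H⁺]/K2 + [H⁺]²/(K1K2)) = 1 / (1 + 10^+1.56 + 10^-0.13)
   = 1 / (1 + 36.308 + 0.74131) = 1/38.049 = 0.02628
[CO3²⁻] = α₂ × DIC = 0.02628 × 2.32 = 0.06097 mmol/kg
Ksp = 10^(−6.14) = 7.244×10^-7
Ω = [Ca²⁺][CO3²⁻]/Ksp = (9.97×10^-3)(6.097×10^-5) / 7.244×10^-7 = 0.839

Ω = 0.839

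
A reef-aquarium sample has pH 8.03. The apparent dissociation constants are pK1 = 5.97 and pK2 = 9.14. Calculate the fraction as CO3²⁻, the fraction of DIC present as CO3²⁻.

α₂ = 0.0715

α₂ = 1 / (1 + [H⁺]/K2 + [H⁺]²/(K1K2)) = 1 / (1 + 10^+1.11 + 10^-0.95)
   = 1 / (1 + 12.882 + 0.11220) = 1/13.995 = 0.07146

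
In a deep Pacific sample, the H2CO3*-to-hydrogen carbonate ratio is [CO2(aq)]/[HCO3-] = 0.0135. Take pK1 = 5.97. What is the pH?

From K1 = [H⁺][HCO3-]/[CO2(aq)]:  pH = pK1 − log₁₀([CO2(aq)]/[HCO3-])
log₁₀(0.0135) = -1.870
pH = 5.97 − (-1.870) = 7.84

pH = 7.84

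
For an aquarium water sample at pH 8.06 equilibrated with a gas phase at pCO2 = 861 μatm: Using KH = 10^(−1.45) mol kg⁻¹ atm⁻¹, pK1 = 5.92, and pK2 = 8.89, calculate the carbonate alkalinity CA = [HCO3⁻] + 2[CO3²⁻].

CA = 5.46 mmol/kg

[CO2*] = KH · pCO2 = 10^(−1.45) × 861×10^-6 = 3.055×10^-5 mol/kg
α₀ = 1/(1 + K1/[H⁺] + K1K2/[H⁺]²) = 1/(1 + 10^+2.14 + 10^+1.31) = 0.006271
DIC = [CO2*]/α₀ = 3.055×10^-5 / 0.006271 = 4.871 mmol/kg
CA = (α₁ + 2α₂)·DIC = (0.8657 + 2×0.1280) × 4.871 = 5.46 mmol/kg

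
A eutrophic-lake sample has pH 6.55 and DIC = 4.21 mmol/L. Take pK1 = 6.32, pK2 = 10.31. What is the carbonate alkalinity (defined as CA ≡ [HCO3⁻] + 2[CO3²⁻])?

CA = 2.65 mmol/L

CA = [HCO3⁻] + 2[CO3²⁻] = (α₁ + 2α₂)·DIC
At pH 6.55: [H⁺]/K1 = 10^-0.23 = 0.58884, K2/[H⁺] = 10^-3.76 = 0.00017378
α₁ = 1/(1 + 0.58884 + 0.00017378) = 1/1.5890 = 0.6293; α₂ = α₁·K2/[H⁺] = 0.0001094
α₁ + 2α₂ = 0.6295
CA = 0.6295 × 4.21 = 2.65 mmol/L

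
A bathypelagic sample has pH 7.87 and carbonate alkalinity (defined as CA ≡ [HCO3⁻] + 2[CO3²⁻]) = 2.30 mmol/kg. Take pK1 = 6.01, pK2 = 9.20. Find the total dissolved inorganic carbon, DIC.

DIC = 2.23 mmol/kg

CA = [HCO3⁻] + 2[CO3²⁻] = (α₁ + 2α₂)·DIC
At pH 7.87: [H⁺]/K1 = 10^-1.86 = 0.013804, K2/[H⁺] = 10^-1.33 = 0.046774
α₁ = 1/(1 + 0.013804 + 0.046774) = 1/1.0606 = 0.9429; α₂ = α₁·K2/[H⁺] = 0.04410
α₁ + 2α₂ = 1.0311
DIC = CA / (α₁ + 2α₂) = 2.30 / 1.0311 = 2.23 mmol/kg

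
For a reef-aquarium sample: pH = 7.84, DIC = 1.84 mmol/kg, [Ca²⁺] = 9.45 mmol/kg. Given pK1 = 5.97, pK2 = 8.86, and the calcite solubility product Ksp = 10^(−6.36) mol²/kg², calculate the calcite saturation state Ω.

α₂ = 1 / (1 + [H⁺]/K2 + [H⁺]²/(K1K2)) = 1 / (1 + 10^+1.02 + 10^-0.85)
   = 1 / (1 + 10.471 + 0.14125) = 1/11.613 = 0.08611
[CO3²⁻] = α₂ × DIC = 0.08611 × 1.84 = 0.1584 mmol/kg
Ksp = 10^(−6.36) = 4.365×10^-7
Ω = [Ca²⁺][CO3²⁻]/Ksp = (9.45×10^-3)(1.584×10^-4) / 4.365×10^-7 = 3.43

Ω = 3.43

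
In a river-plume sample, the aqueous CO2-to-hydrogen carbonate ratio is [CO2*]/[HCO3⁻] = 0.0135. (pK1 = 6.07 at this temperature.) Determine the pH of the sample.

From K1 = [H⁺][HCO3⁻]/[CO2*]:  pH = pK1 − log₁₀([CO2*]/[HCO3⁻])
log₁₀(0.0135) = -1.870
pH = 6.07 − (-1.870) = 7.94

pH = 7.94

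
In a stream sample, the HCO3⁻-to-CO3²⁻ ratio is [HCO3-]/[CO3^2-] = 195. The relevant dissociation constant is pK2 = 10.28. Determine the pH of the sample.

pH = 7.99

From K2 = [H⁺][CO3^2-]/[HCO3-]:  pH = pK2 − log₁₀([HCO3-]/[CO3^2-])
log₁₀(195) = +2.290
pH = 10.28 − (+2.290) = 7.99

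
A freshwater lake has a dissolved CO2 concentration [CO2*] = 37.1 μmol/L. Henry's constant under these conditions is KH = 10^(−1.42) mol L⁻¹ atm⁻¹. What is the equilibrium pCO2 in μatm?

KH = 10^(−1.42) = 3.802×10^-2 mol L⁻¹ atm⁻¹
pCO2 = [CO2*]/KH = 37.1×10^-6 / 3.802×10^-2 = 9.76×10^-4 atm = 976 μatm

pCO2 = 976 μatm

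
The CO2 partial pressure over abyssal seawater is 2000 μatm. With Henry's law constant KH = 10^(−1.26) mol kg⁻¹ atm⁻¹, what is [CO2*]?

KH = 10^(−1.26) = 5.495×10^-2 mol kg⁻¹ atm⁻¹
[CO2*] = KH · pCO2 = 5.495×10^-2 × 2000×10^-6 atm = 1.10×10^-4 mol/kg

[CO2*] = 110 μmol/kg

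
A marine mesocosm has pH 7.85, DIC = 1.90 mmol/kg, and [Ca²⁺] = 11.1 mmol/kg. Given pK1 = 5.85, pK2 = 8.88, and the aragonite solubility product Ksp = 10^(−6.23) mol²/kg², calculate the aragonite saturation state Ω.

Ω = 3.03

α₂ = 1 / (1 + [H⁺]/K2 + [H⁺]²/(K1K2)) = 1 / (1 + 10^+1.03 + 10^-0.97)
   = 1 / (1 + 10.715 + 0.10715) = 1/11.822 = 0.08459
[CO3²⁻] = α₂ × DIC = 0.08459 × 1.90 = 0.1607 mmol/kg
Ksp = 10^(−6.23) = 5.888×10^-7
Ω = [Ca²⁺][CO3²⁻]/Ksp = (11.1×10^-3)(1.607×10^-4) / 5.888×10^-7 = 3.03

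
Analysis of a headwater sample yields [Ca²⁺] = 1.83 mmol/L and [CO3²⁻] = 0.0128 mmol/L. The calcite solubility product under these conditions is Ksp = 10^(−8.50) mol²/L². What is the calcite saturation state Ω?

Ksp = 10^(−8.50) = 3.162×10^-9
Ω = [Ca²⁺][CO3²⁻]/Ksp = (1.83×10^-3)(0.0128×10^-3) / 3.162×10^-9 = 7.41

Ω = 7.41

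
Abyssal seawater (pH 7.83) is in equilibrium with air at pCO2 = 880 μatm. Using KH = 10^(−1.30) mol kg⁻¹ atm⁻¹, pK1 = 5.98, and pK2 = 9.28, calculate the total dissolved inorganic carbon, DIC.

DIC = 3.28 mmol/kg

[CO2*] = KH · pCO2 = 10^(−1.30) × 880×10^-6 = 4.410×10^-5 mol/kg
α₀ = 1/(1 + K1/[H⁺] + K1K2/[H⁺]²) = 1/(1 + 10^+1.85 + 10^+0.40) = 0.01346
DIC = [CO2*]/α₀ = 4.410×10^-5 / 0.01346 = 3.28 mmol/kg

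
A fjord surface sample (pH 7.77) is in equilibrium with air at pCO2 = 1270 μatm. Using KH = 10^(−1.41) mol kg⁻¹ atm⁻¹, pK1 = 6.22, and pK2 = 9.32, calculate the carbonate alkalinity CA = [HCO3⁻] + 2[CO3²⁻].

CA = 1.85 mmol/kg

[CO2*] = KH · pCO2 = 10^(−1.41) × 1270×10^-6 = 4.941×10^-5 mol/kg
α₀ = 1/(1 + K1/[H⁺] + K1K2/[H⁺]²) = 1/(1 + 10^+1.55 + 10^+0.00) = 0.02668
DIC = [CO2*]/α₀ = 4.941×10^-5 / 0.02668 = 1.852 mmol/kg
CA = (α₁ + 2α₂)·DIC = (0.9466 + 2×0.02668) × 1.852 = 1.85 mmol/kg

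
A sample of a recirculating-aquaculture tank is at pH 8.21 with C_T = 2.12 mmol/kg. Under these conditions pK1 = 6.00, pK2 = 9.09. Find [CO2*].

[CO2*] = 11.5 μmol/kg

α₀ = 1 / (1 + K1/[H⁺] + K1K2/[H⁺]²) = 1 / (1 + 10^+2.21 + 10^+1.33)
   = 1 / (1 + 162.18 + 21.380) = 1/184.56 = 0.005418
[CO2*] = α₀ × DIC = 0.005418 × 2.12 = 0.0115 mmol/kg = 11.5 μmol/kg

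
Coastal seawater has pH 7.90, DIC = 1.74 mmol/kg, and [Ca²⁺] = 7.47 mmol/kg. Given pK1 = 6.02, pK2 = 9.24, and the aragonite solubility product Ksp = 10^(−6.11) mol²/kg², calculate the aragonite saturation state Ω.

Ω = 0.723

α₂ = 1 / (1 + [H⁺]/K2 + [H⁺]²/(K1K2)) = 1 / (1 + 10^+1.34 + 10^-0.54)
   = 1 / (1 + 21.878 + 0.28840) = 1/23.166 = 0.04317
[CO3²⁻] = α₂ × DIC = 0.04317 × 1.74 = 0.07511 mmol/kg
Ksp = 10^(−6.11) = 7.762×10^-7
Ω = [Ca²⁺][CO3²⁻]/Ksp = (7.47×10^-3)(7.511×10^-5) / 7.762×10^-7 = 0.723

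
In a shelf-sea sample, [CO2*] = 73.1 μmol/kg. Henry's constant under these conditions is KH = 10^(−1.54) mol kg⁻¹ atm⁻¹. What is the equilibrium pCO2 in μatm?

KH = 10^(−1.54) = 2.884×10^-2 mol kg⁻¹ atm⁻¹
pCO2 = [CO2*]/KH = 73.1×10^-6 / 2.884×10^-2 = 2.53×10^-3 atm = 2530 μatm

pCO2 = 2530 μatm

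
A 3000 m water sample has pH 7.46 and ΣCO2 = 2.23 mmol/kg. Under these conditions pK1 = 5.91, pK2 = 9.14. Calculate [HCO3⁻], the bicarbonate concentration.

α₁ = 1 / (1 + [H⁺]/K1 + K2/[H⁺]) = 1 / (1 + 10^-1.55 + 10^-1.68)
   = 1 / (1 + 0.028184 + 0.020893) = 1/1.0491 = 0.9532
[HCO3⁻] = α₁ × DIC = 0.9532 × 2.23 = 2.13 mmol/kg

[HCO3⁻] = 2.13 mmol/kg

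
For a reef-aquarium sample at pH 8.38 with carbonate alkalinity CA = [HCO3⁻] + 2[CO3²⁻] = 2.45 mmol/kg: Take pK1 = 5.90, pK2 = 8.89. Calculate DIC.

DIC = 1.99 mmol/kg

CA = [HCO3⁻] + 2[CO3²⁻] = (α₁ + 2α₂)·DIC
At pH 8.38: [H⁺]/K1 = 10^-2.48 = 0.0033113, K2/[H⁺] = 10^-0.51 = 0.30903
α₁ = 1/(1 + 0.0033113 + 0.30903) = 1/1.3123 = 0.7620; α₂ = α₁·K2/[H⁺] = 0.2355
α₁ + 2α₂ = 1.2330
DIC = CA / (α₁ + 2α₂) = 2.45 / 1.2330 = 1.99 mmol/kg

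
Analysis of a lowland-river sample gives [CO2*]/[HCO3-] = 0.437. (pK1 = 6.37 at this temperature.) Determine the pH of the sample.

pH = 6.73

From K1 = [H⁺][HCO3-]/[CO2*]:  pH = pK1 − log₁₀([CO2*]/[HCO3-])
log₁₀(0.437) = -0.360
pH = 6.37 − (-0.360) = 6.73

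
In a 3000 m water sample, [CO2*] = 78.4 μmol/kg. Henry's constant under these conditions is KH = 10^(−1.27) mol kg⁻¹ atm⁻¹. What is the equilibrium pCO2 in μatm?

KH = 10^(−1.27) = 5.370×10^-2 mol kg⁻¹ atm⁻¹
pCO2 = [CO2*]/KH = 78.4×10^-6 / 5.370×10^-2 = 1.46×10^-3 atm = 1460 μatm

pCO2 = 1460 μatm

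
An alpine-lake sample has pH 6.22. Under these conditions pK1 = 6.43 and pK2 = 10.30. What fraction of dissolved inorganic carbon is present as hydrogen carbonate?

α₁ = 0.381

α₁ = 1 / (1 + [H⁺]/K1 + K2/[H⁺]) = 1 / (1 + 10^+0.21 + 10^-4.08)
   = 1 / (1 + 1.6218 + 8.3176×10^-5) = 1/2.6219 = 0.3814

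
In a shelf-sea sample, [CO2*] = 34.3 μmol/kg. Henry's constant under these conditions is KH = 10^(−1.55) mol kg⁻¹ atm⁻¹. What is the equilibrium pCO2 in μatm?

pCO2 = 1220 μatm

KH = 10^(−1.55) = 2.818×10^-2 mol kg⁻¹ atm⁻¹
pCO2 = [CO2*]/KH = 34.3×10^-6 / 2.818×10^-2 = 1.22×10^-3 atm = 1220 μatm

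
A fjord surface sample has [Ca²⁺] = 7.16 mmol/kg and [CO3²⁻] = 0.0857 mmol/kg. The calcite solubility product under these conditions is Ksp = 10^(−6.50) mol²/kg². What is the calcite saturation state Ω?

Ω = 1.94

Ksp = 10^(−6.50) = 3.162×10^-7
Ω = [Ca²⁺][CO3²⁻]/Ksp = (7.16×10^-3)(0.0857×10^-3) / 3.162×10^-7 = 1.94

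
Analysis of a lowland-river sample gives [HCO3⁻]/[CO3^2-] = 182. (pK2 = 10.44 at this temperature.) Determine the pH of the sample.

From K2 = [H⁺][CO3^2-]/[HCO3⁻]:  pH = pK2 − log₁₀([HCO3⁻]/[CO3^2-])
log₁₀(182) = +2.260
pH = 10.44 − (+2.260) = 8.18

pH = 8.18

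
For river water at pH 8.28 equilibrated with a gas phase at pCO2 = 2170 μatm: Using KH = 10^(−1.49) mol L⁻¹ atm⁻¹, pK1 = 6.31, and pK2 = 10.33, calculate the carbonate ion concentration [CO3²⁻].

[CO2*] = KH · pCO2 = 10^(−1.49) × 2170×10^-6 = 7.022×10^-5 mol/L
α₀ = 1/(1 + K1/[H⁺] + K1K2/[H⁺]²) = 1/(1 + 10^+1.97 + 10^-0.08) = 0.01051
DIC = [CO2*]/α₀ = 7.022×10^-5 / 0.01051 = 6.682 mmol/L
[CO3²⁻] = α₂·DIC; α₂ = 0.008741, so [CO3²⁻] = 0.008741 × 6.682 = 0.0584 mmol/L

[CO3²⁻] = 0.0584 mmol/L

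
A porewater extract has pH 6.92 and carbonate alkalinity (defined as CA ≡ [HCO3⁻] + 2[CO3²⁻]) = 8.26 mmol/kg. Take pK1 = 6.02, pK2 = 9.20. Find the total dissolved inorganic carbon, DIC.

CA = [HCO3⁻] + 2[CO3²⁻] = (α₁ + 2α₂)·DIC
At pH 6.92: [H⁺]/K1 = 10^-0.90 = 0.12589, K2/[H⁺] = 10^-2.28 = 0.0052481
α₁ = 1/(1 + 0.12589 + 0.0052481) = 1/1.1311 = 0.8841; α₂ = α₁·K2/[H⁺] = 0.004640
α₁ + 2α₂ = 0.8933
DIC = CA / (α₁ + 2α₂) = 8.26 / 0.8933 = 9.25 mmol/kg

DIC = 9.25 mmol/kg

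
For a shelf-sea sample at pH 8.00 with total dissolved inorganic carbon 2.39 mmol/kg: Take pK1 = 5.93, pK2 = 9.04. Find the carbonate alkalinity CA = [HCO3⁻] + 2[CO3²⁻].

CA = 2.57 mmol/kg

CA = [HCO3⁻] + 2[CO3²⁻] = (α₁ + 2α₂)·DIC
At pH 8.00: [H⁺]/K1 = 10^-2.07 = 0.0085114, K2/[H⁺] = 10^-1.04 = 0.091201
α₁ = 1/(1 + 0.0085114 + 0.091201) = 1/1.0997 = 0.9093; α₂ = α₁·K2/[H⁺] = 0.08293
α₁ + 2α₂ = 1.0752
CA = 1.0752 × 2.39 = 2.57 mmol/kg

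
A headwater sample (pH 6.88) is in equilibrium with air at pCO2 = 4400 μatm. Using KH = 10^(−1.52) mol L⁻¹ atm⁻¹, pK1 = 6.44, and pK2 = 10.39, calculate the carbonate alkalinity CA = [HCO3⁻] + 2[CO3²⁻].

[CO2*] = KH · pCO2 = 10^(−1.52) × 4400×10^-6 = 1.329×10^-4 mol/L
α₀ = 1/(1 + K1/[H⁺] + K1K2/[H⁺]²) = 1/(1 + 10^+0.44 + 10^-3.07) = 0.2663
DIC = [CO2*]/α₀ = 1.329×10^-4 / 0.2663 = 0.4990 mmol/L
CA = (α₁ + 2α₂)·DIC = (0.7335 + 2×0.0002267) × 0.4990 = 0.366 mmol/L

CA = 0.366 mmol/L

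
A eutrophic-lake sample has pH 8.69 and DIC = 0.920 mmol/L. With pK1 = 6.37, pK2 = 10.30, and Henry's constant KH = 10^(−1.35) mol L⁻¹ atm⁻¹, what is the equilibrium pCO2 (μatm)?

pCO2 = 95.8 μatm

α₀ = 1 / (1 + K1/[H⁺] + K1K2/[H⁺]²) = 1 / (1 + 10^+2.32 + 10^+0.71)
   = 1 / (1 + 208.93 + 5.1286) = 1/215.06 = 0.004650
[CO2*] = α₀ × DIC = 0.004650 × 0.920 = 0.004278 mmol/L = 4.278 μmol/L
pCO2 = [CO2*]/KH = 4.278×10^-6 / 4.467×10^-2 = 95.8 μatm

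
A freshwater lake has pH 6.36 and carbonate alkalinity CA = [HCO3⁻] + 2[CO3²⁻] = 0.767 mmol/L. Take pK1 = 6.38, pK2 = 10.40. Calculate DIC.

DIC = 1.57 mmol/L

CA = [HCO3⁻] + 2[CO3²⁻] = (α₁ + 2α₂)·DIC
At pH 6.36: [H⁺]/K1 = 10^0.02 = 1.0471, K2/[H⁺] = 10^-4.04 = 9.1201×10^-5
α₁ = 1/(1 + 1.0471 + 9.1201×10^-5) = 1/2.0472 = 0.4885; α₂ = α₁·K2/[H⁺] = 4.455×10^-5
α₁ + 2α₂ = 0.4886
DIC = CA / (α₁ + 2α₂) = 0.767 / 0.4886 = 1.57 mmol/L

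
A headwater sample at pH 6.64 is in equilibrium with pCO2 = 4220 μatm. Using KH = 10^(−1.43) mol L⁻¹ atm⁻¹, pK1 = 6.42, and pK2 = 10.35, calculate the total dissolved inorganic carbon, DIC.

DIC = 0.417 mmol/L

[CO2*] = KH · pCO2 = 10^(−1.43) × 4220×10^-6 = 1.568×10^-4 mol/L
α₀ = 1/(1 + K1/[H⁺] + K1K2/[H⁺]²) = 1/(1 + 10^+0.22 + 10^-3.49) = 0.3760
DIC = [CO2*]/α₀ = 1.568×10^-4 / 0.3760 = 0.417 mmol/L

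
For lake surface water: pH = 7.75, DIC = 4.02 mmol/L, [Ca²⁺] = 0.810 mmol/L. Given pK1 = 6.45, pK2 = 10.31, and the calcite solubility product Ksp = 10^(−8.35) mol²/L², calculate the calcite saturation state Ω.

α₂ = 1 / (1 + [H⁺]/K2 + [H⁺]²/(K1K2)) = 1 / (1 + 10^+2.56 + 10^+1.26)
   = 1 / (1 + 363.08 + 18.197) = 1/382.28 = 0.002616
[CO3²⁻] = α₂ × DIC = 0.002616 × 4.02 = 0.01052 mmol/L = 10.52 μmol/L
Ksp = 10^(−8.35) = 4.467×10^-9
Ω = [Ca²⁺][CO3²⁻]/Ksp = (0.810×10^-3)(1.052×10^-5) / 4.467×10^-9 = 1.91

Ω = 1.91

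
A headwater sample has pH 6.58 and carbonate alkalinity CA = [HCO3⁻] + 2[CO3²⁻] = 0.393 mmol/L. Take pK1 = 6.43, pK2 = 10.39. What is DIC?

CA = [HCO3⁻] + 2[CO3²⁻] = (α₁ + 2α₂)·DIC
At pH 6.58: [H⁺]/K1 = 10^-0.15 = 0.70795, K2/[H⁺] = 10^-3.81 = 0.00015488
α₁ = 1/(1 + 0.70795 + 0.00015488) = 1/1.7081 = 0.5854; α₂ = α₁·K2/[H⁺] = 9.067×10^-5
α₁ + 2α₂ = 0.5856
DIC = CA / (α₁ + 2α₂) = 0.393 / 0.5856 = 0.671 mmol/L

DIC = 0.671 mmol/L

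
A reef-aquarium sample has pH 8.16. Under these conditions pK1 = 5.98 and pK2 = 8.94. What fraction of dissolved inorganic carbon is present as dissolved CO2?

α₀ = 0.00563

α₀ = 1 / (1 + K1/[H⁺] + K1K2/[H⁺]²) = 1 / (1 + 10^+2.18 + 10^+1.40)
   = 1 / (1 + 151.36 + 25.119) = 1/177.47 = 0.005635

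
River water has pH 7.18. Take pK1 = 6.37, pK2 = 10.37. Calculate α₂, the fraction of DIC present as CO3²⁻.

α₂ = 1 / (1 + [H⁺]/K2 + [H⁺]²/(K1K2)) = 1 / (1 + 10^+3.19 + 10^+2.38)
   = 1 / (1 + 1548.8 + 239.88) = 1/1789.7 = 0.0005588

α₂ = 0.000559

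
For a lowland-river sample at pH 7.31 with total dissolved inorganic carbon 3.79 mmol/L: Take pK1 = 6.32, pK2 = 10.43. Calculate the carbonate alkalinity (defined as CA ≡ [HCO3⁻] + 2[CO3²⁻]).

CA = 3.44 mmol/L

CA = [HCO3⁻] + 2[CO3²⁻] = (α₁ + 2α₂)·DIC
At pH 7.31: [H⁺]/K1 = 10^-0.99 = 0.10233, K2/[H⁺] = 10^-3.12 = 0.00075858
α₁ = 1/(1 + 0.10233 + 0.00075858) = 1/1.1031 = 0.9065; α₂ = α₁·K2/[H⁺] = 0.0006877
α₁ + 2α₂ = 0.9079
CA = 0.9079 × 3.79 = 3.44 mmol/L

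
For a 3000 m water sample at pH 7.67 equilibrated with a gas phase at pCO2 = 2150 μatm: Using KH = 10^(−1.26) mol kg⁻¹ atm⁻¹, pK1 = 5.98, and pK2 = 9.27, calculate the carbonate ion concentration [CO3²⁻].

[CO2*] = KH · pCO2 = 10^(−1.26) × 2150×10^-6 = 1.182×10^-4 mol/kg
α₀ = 1/(1 + K1/[H⁺] + K1K2/[H⁺]²) = 1/(1 + 10^+1.69 + 10^+0.09) = 0.01953
DIC = [CO2*]/α₀ = 1.182×10^-4 / 0.01953 = 6.050 mmol/kg
[CO3²⁻] = α₂·DIC; α₂ = 0.02402, so [CO3²⁻] = 0.02402 × 6.050 = 0.145 mmol/kg

[CO3²⁻] = 0.145 mmol/kg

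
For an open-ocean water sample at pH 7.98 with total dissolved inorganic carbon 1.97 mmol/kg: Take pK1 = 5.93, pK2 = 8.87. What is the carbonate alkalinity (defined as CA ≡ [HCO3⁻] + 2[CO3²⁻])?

CA = [HCO3⁻] + 2[CO3²⁻] = (α₁ + 2α₂)·DIC
At pH 7.98: [H⁺]/K1 = 10^-2.05 = 0.0089125, K2/[H⁺] = 10^-0.89 = 0.12882
α₁ = 1/(1 + 0.0089125 + 0.12882) = 1/1.1377 = 0.8789; α₂ = α₁·K2/[H⁺] = 0.1132
α₁ + 2α₂ = 1.1054
CA = 1.1054 × 1.97 = 2.18 mmol/kg

CA = 2.18 mmol/kg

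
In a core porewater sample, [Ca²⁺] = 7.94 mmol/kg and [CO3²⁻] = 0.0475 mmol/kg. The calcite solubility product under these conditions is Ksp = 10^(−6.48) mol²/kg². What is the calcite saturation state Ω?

Ω = 1.14

Ksp = 10^(−6.48) = 3.311×10^-7
Ω = [Ca²⁺][CO3²⁻]/Ksp = (7.94×10^-3)(0.0475×10^-3) / 3.311×10^-7 = 1.14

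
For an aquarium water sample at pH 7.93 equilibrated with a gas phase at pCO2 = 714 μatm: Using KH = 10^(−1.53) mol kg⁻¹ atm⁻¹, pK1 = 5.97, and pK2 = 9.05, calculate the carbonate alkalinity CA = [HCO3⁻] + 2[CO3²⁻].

CA = 2.21 mmol/kg

[CO2*] = KH · pCO2 = 10^(−1.53) × 714×10^-6 = 2.107×10^-5 mol/kg
α₀ = 1/(1 + K1/[H⁺] + K1K2/[H⁺]²) = 1/(1 + 10^+1.96 + 10^+0.84) = 0.01009
DIC = [CO2*]/α₀ = 2.107×10^-5 / 0.01009 = 2.089 mmol/kg
CA = (α₁ + 2α₂)·DIC = (0.9201 + 2×0.06980) × 2.089 = 2.21 mmol/kg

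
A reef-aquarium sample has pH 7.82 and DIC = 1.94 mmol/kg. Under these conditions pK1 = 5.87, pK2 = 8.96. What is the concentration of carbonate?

[CO3²⁻] = 0.130 mmol/kg

α₂ = 1 / (1 + [H⁺]/K2 + [H⁺]²/(K1K2)) = 1 / (1 + 10^+1.14 + 10^-0.81)
   = 1 / (1 + 13.804 + 0.15488) = 1/14.959 = 0.06685
[CO3²⁻] = α₂ × DIC = 0.06685 × 1.94 = 0.130 mmol/kg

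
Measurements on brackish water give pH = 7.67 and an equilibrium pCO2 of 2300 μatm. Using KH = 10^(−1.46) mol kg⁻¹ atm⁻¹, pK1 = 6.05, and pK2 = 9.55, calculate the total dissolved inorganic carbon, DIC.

[CO2*] = KH · pCO2 = 10^(−1.46) × 2300×10^-6 = 7.975×10^-5 mol/kg
α₀ = 1/(1 + K1/[H⁺] + K1K2/[H⁺]²) = 1/(1 + 10^+1.62 + 10^-0.26) = 0.02313
DIC = [CO2*]/α₀ = 7.975×10^-5 / 0.02313 = 3.45 mmol/kg

DIC = 3.45 mmol/kg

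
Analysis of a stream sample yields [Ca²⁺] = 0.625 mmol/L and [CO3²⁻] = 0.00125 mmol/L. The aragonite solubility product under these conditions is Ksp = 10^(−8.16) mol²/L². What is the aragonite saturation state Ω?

Ω = 0.113

Ksp = 10^(−8.16) = 6.918×10^-9
Ω = [Ca²⁺][CO3²⁻]/Ksp = (0.625×10^-3)(0.00125×10^-3) / 6.918×10^-9 = 0.113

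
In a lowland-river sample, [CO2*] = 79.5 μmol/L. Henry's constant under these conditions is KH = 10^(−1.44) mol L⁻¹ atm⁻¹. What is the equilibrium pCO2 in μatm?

KH = 10^(−1.44) = 3.631×10^-2 mol L⁻¹ atm⁻¹
pCO2 = [CO2*]/KH = 79.5×10^-6 / 3.631×10^-2 = 2.19×10^-3 atm = 2190 μatm

pCO2 = 2190 μatm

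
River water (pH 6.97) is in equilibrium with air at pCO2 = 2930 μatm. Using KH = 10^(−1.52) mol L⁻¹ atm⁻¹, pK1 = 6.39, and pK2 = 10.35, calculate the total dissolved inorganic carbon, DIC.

[CO2*] = KH · pCO2 = 10^(−1.52) × 2930×10^-6 = 8.848×10^-5 mol/L
α₀ = 1/(1 + K1/[H⁺] + K1K2/[H⁺]²) = 1/(1 + 10^+0.58 + 10^-2.80) = 0.2082
DIC = [CO2*]/α₀ = 8.848×10^-5 / 0.2082 = 0.425 mmol/L

DIC = 0.425 mmol/L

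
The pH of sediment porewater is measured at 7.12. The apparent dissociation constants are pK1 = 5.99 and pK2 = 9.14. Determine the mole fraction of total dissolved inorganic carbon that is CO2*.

α₀ = 0.0684

α₀ = 1 / (1 + K1/[H⁺] + K1K2/[H⁺]²) = 1 / (1 + 10^+1.13 + 10^-0.89)
   = 1 / (1 + 13.490 + 0.12882) = 1/14.618 = 0.06841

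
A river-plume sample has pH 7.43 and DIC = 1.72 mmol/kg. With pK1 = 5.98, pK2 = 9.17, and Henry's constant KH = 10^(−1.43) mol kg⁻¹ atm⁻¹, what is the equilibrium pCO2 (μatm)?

α₀ = 1 / (1 + K1/[H⁺] + K1K2/[H⁺]²) = 1 / (1 + 10^+1.45 + 10^-0.29)
   = 1 / (1 + 28.184 + 0.51286) = 1/29.697 = 0.03367
[CO2*] = α₀ × DIC = 0.03367 × 1.72 = 0.05792 mmol/kg
pCO2 = [CO2*]/KH = 5.792×10^-5 / 3.715×10^-2 = 1560 μatm

pCO2 = 1560 μatm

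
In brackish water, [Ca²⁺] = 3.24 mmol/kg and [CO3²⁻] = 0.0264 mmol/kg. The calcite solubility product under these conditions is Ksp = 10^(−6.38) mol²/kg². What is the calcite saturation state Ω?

Ksp = 10^(−6.38) = 4.169×10^-7
Ω = [Ca²⁺][CO3²⁻]/Ksp = (3.24×10^-3)(0.0264×10^-3) / 4.169×10^-7 = 0.205

Ω = 0.205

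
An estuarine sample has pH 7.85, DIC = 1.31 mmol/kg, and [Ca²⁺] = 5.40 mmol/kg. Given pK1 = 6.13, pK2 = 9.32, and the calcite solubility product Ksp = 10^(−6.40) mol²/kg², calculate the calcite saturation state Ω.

α₂ = 1 / (1 + [H⁺]/K2 + [H⁺]²/(K1K2)) = 1 / (1 + 10^+1.47 + 10^-0.25)
   = 1 / (1 + 29.512 + 0.56234) = 1/31.074 = 0.03218
[CO3²⁻] = α₂ × DIC = 0.03218 × 1.31 = 0.04216 mmol/kg
Ksp = 10^(−6.40) = 3.981×10^-7
Ω = [Ca²⁺][CO3²⁻]/Ksp = (5.40×10^-3)(4.216×10^-5) / 3.981×10^-7 = 0.572

Ω = 0.572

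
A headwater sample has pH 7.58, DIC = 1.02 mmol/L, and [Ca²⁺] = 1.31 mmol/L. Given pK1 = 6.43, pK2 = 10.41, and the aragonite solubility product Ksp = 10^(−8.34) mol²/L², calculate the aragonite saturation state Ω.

Ω = 0.403

α₂ = 1 / (1 + [H⁺]/K2 + [H⁺]²/(K1K2)) = 1 / (1 + 10^+2.83 + 10^+1.68)
   = 1 / (1 + 676.08 + 47.863) = 1/724.95 = 0.001379
[CO3²⁻] = α₂ × DIC = 0.001379 × 1.02 = 0.001407 mmol/L = 1.407 μmol/L
Ksp = 10^(−8.34) = 4.571×10^-9
Ω = [Ca²⁺][CO3²⁻]/Ksp = (1.31×10^-3)(1.407×10^-6) / 4.571×10^-9 = 0.403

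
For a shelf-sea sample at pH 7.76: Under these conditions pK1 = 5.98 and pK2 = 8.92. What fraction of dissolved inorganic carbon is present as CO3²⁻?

α₂ = 0.0637

α₂ = 1 / (1 + [H⁺]/K2 + [H⁺]²/(K1K2)) = 1 / (1 + 10^+1.16 + 10^-0.62)
   = 1 / (1 + 14.454 + 0.23988) = 1/15.694 = 0.06372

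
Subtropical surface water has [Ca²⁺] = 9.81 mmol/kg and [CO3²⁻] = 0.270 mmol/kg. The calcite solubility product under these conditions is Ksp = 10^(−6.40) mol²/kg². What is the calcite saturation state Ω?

Ksp = 10^(−6.40) = 3.981×10^-7
Ω = [Ca²⁺][CO3²⁻]/Ksp = (9.81×10^-3)(0.270×10^-3) / 3.981×10^-7 = 6.65

Ω = 6.65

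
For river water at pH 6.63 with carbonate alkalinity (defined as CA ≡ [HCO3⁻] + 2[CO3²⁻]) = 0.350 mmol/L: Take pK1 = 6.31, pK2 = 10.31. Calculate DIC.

CA = [HCO3⁻] + 2[CO3²⁻] = (α₁ + 2α₂)·DIC
At pH 6.63: [H⁺]/K1 = 10^-0.32 = 0.47863, K2/[H⁺] = 10^-3.68 = 0.00020893
α₁ = 1/(1 + 0.47863 + 0.00020893) = 1/1.4788 = 0.6762; α₂ = α₁·K2/[H⁺] = 0.0001413
α₁ + 2α₂ = 0.6765
DIC = CA / (α₁ + 2α₂) = 0.350 / 0.6765 = 0.517 mmol/L

DIC = 0.517 mmol/L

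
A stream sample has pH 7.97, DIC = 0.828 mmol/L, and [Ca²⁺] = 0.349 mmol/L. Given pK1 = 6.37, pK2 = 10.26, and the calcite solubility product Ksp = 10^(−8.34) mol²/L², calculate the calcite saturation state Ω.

Ω = 0.315

α₂ = 1 / (1 + [H⁺]/K2 + [H⁺]²/(K1K2)) = 1 / (1 + 10^+2.29 + 10^+0.69)
   = 1 / (1 + 194.98 + 4.8978) = 1/200.88 = 0.004978
[CO3²⁻] = α₂ × DIC = 0.004978 × 0.828 = 0.004122 mmol/L = 4.122 μmol/L
Ksp = 10^(−8.34) = 4.571×10^-9
Ω = [Ca²⁺][CO3²⁻]/Ksp = (0.349×10^-3)(4.122×10^-6) / 4.571×10^-9 = 0.315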